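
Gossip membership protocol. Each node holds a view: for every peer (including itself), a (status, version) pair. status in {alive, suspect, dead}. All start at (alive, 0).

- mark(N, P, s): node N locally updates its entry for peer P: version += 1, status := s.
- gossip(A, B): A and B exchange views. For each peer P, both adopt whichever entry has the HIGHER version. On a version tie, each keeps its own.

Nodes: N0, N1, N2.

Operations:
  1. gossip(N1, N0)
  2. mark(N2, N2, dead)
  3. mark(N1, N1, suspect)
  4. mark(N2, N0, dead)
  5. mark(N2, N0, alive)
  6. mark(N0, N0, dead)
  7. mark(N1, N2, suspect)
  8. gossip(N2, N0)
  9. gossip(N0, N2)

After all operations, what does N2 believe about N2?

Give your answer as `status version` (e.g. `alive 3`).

Op 1: gossip N1<->N0 -> N1.N0=(alive,v0) N1.N1=(alive,v0) N1.N2=(alive,v0) | N0.N0=(alive,v0) N0.N1=(alive,v0) N0.N2=(alive,v0)
Op 2: N2 marks N2=dead -> (dead,v1)
Op 3: N1 marks N1=suspect -> (suspect,v1)
Op 4: N2 marks N0=dead -> (dead,v1)
Op 5: N2 marks N0=alive -> (alive,v2)
Op 6: N0 marks N0=dead -> (dead,v1)
Op 7: N1 marks N2=suspect -> (suspect,v1)
Op 8: gossip N2<->N0 -> N2.N0=(alive,v2) N2.N1=(alive,v0) N2.N2=(dead,v1) | N0.N0=(alive,v2) N0.N1=(alive,v0) N0.N2=(dead,v1)
Op 9: gossip N0<->N2 -> N0.N0=(alive,v2) N0.N1=(alive,v0) N0.N2=(dead,v1) | N2.N0=(alive,v2) N2.N1=(alive,v0) N2.N2=(dead,v1)

Answer: dead 1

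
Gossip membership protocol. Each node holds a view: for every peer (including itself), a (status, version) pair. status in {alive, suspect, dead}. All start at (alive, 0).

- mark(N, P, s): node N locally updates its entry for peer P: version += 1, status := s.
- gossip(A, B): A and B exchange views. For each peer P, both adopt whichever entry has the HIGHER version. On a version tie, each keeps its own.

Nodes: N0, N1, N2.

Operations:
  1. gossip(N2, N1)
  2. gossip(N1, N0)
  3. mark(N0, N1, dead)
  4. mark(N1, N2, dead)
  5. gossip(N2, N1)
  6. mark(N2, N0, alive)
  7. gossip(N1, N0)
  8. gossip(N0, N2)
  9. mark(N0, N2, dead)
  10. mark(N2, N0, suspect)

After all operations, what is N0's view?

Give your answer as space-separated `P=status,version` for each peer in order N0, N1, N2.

Answer: N0=alive,1 N1=dead,1 N2=dead,2

Derivation:
Op 1: gossip N2<->N1 -> N2.N0=(alive,v0) N2.N1=(alive,v0) N2.N2=(alive,v0) | N1.N0=(alive,v0) N1.N1=(alive,v0) N1.N2=(alive,v0)
Op 2: gossip N1<->N0 -> N1.N0=(alive,v0) N1.N1=(alive,v0) N1.N2=(alive,v0) | N0.N0=(alive,v0) N0.N1=(alive,v0) N0.N2=(alive,v0)
Op 3: N0 marks N1=dead -> (dead,v1)
Op 4: N1 marks N2=dead -> (dead,v1)
Op 5: gossip N2<->N1 -> N2.N0=(alive,v0) N2.N1=(alive,v0) N2.N2=(dead,v1) | N1.N0=(alive,v0) N1.N1=(alive,v0) N1.N2=(dead,v1)
Op 6: N2 marks N0=alive -> (alive,v1)
Op 7: gossip N1<->N0 -> N1.N0=(alive,v0) N1.N1=(dead,v1) N1.N2=(dead,v1) | N0.N0=(alive,v0) N0.N1=(dead,v1) N0.N2=(dead,v1)
Op 8: gossip N0<->N2 -> N0.N0=(alive,v1) N0.N1=(dead,v1) N0.N2=(dead,v1) | N2.N0=(alive,v1) N2.N1=(dead,v1) N2.N2=(dead,v1)
Op 9: N0 marks N2=dead -> (dead,v2)
Op 10: N2 marks N0=suspect -> (suspect,v2)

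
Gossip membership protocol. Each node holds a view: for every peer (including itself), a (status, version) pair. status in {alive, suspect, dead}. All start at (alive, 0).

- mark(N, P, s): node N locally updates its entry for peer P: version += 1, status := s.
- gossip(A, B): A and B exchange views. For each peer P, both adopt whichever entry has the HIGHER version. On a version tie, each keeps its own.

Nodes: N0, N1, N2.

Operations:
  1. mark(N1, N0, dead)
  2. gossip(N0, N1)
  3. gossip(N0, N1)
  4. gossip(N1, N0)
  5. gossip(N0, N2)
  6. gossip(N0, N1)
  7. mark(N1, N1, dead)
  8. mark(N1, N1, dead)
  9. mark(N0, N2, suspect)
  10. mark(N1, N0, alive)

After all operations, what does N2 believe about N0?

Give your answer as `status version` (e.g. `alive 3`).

Op 1: N1 marks N0=dead -> (dead,v1)
Op 2: gossip N0<->N1 -> N0.N0=(dead,v1) N0.N1=(alive,v0) N0.N2=(alive,v0) | N1.N0=(dead,v1) N1.N1=(alive,v0) N1.N2=(alive,v0)
Op 3: gossip N0<->N1 -> N0.N0=(dead,v1) N0.N1=(alive,v0) N0.N2=(alive,v0) | N1.N0=(dead,v1) N1.N1=(alive,v0) N1.N2=(alive,v0)
Op 4: gossip N1<->N0 -> N1.N0=(dead,v1) N1.N1=(alive,v0) N1.N2=(alive,v0) | N0.N0=(dead,v1) N0.N1=(alive,v0) N0.N2=(alive,v0)
Op 5: gossip N0<->N2 -> N0.N0=(dead,v1) N0.N1=(alive,v0) N0.N2=(alive,v0) | N2.N0=(dead,v1) N2.N1=(alive,v0) N2.N2=(alive,v0)
Op 6: gossip N0<->N1 -> N0.N0=(dead,v1) N0.N1=(alive,v0) N0.N2=(alive,v0) | N1.N0=(dead,v1) N1.N1=(alive,v0) N1.N2=(alive,v0)
Op 7: N1 marks N1=dead -> (dead,v1)
Op 8: N1 marks N1=dead -> (dead,v2)
Op 9: N0 marks N2=suspect -> (suspect,v1)
Op 10: N1 marks N0=alive -> (alive,v2)

Answer: dead 1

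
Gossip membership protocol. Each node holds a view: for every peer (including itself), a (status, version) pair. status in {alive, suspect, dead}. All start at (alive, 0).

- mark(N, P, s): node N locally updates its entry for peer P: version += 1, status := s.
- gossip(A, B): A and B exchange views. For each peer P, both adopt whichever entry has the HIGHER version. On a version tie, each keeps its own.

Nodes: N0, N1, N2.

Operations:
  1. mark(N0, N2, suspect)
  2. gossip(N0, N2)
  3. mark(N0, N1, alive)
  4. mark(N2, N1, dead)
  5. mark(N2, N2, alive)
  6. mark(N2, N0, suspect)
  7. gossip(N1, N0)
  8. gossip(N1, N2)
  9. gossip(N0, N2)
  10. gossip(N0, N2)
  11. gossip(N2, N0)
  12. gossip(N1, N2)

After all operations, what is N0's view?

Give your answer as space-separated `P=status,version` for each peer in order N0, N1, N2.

Answer: N0=suspect,1 N1=alive,1 N2=alive,2

Derivation:
Op 1: N0 marks N2=suspect -> (suspect,v1)
Op 2: gossip N0<->N2 -> N0.N0=(alive,v0) N0.N1=(alive,v0) N0.N2=(suspect,v1) | N2.N0=(alive,v0) N2.N1=(alive,v0) N2.N2=(suspect,v1)
Op 3: N0 marks N1=alive -> (alive,v1)
Op 4: N2 marks N1=dead -> (dead,v1)
Op 5: N2 marks N2=alive -> (alive,v2)
Op 6: N2 marks N0=suspect -> (suspect,v1)
Op 7: gossip N1<->N0 -> N1.N0=(alive,v0) N1.N1=(alive,v1) N1.N2=(suspect,v1) | N0.N0=(alive,v0) N0.N1=(alive,v1) N0.N2=(suspect,v1)
Op 8: gossip N1<->N2 -> N1.N0=(suspect,v1) N1.N1=(alive,v1) N1.N2=(alive,v2) | N2.N0=(suspect,v1) N2.N1=(dead,v1) N2.N2=(alive,v2)
Op 9: gossip N0<->N2 -> N0.N0=(suspect,v1) N0.N1=(alive,v1) N0.N2=(alive,v2) | N2.N0=(suspect,v1) N2.N1=(dead,v1) N2.N2=(alive,v2)
Op 10: gossip N0<->N2 -> N0.N0=(suspect,v1) N0.N1=(alive,v1) N0.N2=(alive,v2) | N2.N0=(suspect,v1) N2.N1=(dead,v1) N2.N2=(alive,v2)
Op 11: gossip N2<->N0 -> N2.N0=(suspect,v1) N2.N1=(dead,v1) N2.N2=(alive,v2) | N0.N0=(suspect,v1) N0.N1=(alive,v1) N0.N2=(alive,v2)
Op 12: gossip N1<->N2 -> N1.N0=(suspect,v1) N1.N1=(alive,v1) N1.N2=(alive,v2) | N2.N0=(suspect,v1) N2.N1=(dead,v1) N2.N2=(alive,v2)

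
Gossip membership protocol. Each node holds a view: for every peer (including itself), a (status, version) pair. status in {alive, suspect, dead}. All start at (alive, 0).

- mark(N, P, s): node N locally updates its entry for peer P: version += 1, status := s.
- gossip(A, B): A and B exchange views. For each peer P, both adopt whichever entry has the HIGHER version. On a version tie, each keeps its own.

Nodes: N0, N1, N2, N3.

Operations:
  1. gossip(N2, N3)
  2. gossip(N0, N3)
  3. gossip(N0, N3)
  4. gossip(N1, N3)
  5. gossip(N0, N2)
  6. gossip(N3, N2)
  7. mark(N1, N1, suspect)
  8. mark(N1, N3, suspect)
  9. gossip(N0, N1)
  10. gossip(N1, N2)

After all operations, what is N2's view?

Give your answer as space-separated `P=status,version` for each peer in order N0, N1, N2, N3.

Answer: N0=alive,0 N1=suspect,1 N2=alive,0 N3=suspect,1

Derivation:
Op 1: gossip N2<->N3 -> N2.N0=(alive,v0) N2.N1=(alive,v0) N2.N2=(alive,v0) N2.N3=(alive,v0) | N3.N0=(alive,v0) N3.N1=(alive,v0) N3.N2=(alive,v0) N3.N3=(alive,v0)
Op 2: gossip N0<->N3 -> N0.N0=(alive,v0) N0.N1=(alive,v0) N0.N2=(alive,v0) N0.N3=(alive,v0) | N3.N0=(alive,v0) N3.N1=(alive,v0) N3.N2=(alive,v0) N3.N3=(alive,v0)
Op 3: gossip N0<->N3 -> N0.N0=(alive,v0) N0.N1=(alive,v0) N0.N2=(alive,v0) N0.N3=(alive,v0) | N3.N0=(alive,v0) N3.N1=(alive,v0) N3.N2=(alive,v0) N3.N3=(alive,v0)
Op 4: gossip N1<->N3 -> N1.N0=(alive,v0) N1.N1=(alive,v0) N1.N2=(alive,v0) N1.N3=(alive,v0) | N3.N0=(alive,v0) N3.N1=(alive,v0) N3.N2=(alive,v0) N3.N3=(alive,v0)
Op 5: gossip N0<->N2 -> N0.N0=(alive,v0) N0.N1=(alive,v0) N0.N2=(alive,v0) N0.N3=(alive,v0) | N2.N0=(alive,v0) N2.N1=(alive,v0) N2.N2=(alive,v0) N2.N3=(alive,v0)
Op 6: gossip N3<->N2 -> N3.N0=(alive,v0) N3.N1=(alive,v0) N3.N2=(alive,v0) N3.N3=(alive,v0) | N2.N0=(alive,v0) N2.N1=(alive,v0) N2.N2=(alive,v0) N2.N3=(alive,v0)
Op 7: N1 marks N1=suspect -> (suspect,v1)
Op 8: N1 marks N3=suspect -> (suspect,v1)
Op 9: gossip N0<->N1 -> N0.N0=(alive,v0) N0.N1=(suspect,v1) N0.N2=(alive,v0) N0.N3=(suspect,v1) | N1.N0=(alive,v0) N1.N1=(suspect,v1) N1.N2=(alive,v0) N1.N3=(suspect,v1)
Op 10: gossip N1<->N2 -> N1.N0=(alive,v0) N1.N1=(suspect,v1) N1.N2=(alive,v0) N1.N3=(suspect,v1) | N2.N0=(alive,v0) N2.N1=(suspect,v1) N2.N2=(alive,v0) N2.N3=(suspect,v1)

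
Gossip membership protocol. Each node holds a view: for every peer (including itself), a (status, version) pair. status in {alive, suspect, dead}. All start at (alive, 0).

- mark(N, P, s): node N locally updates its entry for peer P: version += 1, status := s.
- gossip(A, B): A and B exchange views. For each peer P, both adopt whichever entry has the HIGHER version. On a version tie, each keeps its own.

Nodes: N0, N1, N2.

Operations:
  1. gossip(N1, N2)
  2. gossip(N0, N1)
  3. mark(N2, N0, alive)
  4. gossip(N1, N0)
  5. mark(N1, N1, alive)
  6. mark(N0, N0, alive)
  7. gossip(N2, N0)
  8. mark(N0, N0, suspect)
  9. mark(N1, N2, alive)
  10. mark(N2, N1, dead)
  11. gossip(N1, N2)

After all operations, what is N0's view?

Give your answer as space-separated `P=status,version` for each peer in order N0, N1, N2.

Op 1: gossip N1<->N2 -> N1.N0=(alive,v0) N1.N1=(alive,v0) N1.N2=(alive,v0) | N2.N0=(alive,v0) N2.N1=(alive,v0) N2.N2=(alive,v0)
Op 2: gossip N0<->N1 -> N0.N0=(alive,v0) N0.N1=(alive,v0) N0.N2=(alive,v0) | N1.N0=(alive,v0) N1.N1=(alive,v0) N1.N2=(alive,v0)
Op 3: N2 marks N0=alive -> (alive,v1)
Op 4: gossip N1<->N0 -> N1.N0=(alive,v0) N1.N1=(alive,v0) N1.N2=(alive,v0) | N0.N0=(alive,v0) N0.N1=(alive,v0) N0.N2=(alive,v0)
Op 5: N1 marks N1=alive -> (alive,v1)
Op 6: N0 marks N0=alive -> (alive,v1)
Op 7: gossip N2<->N0 -> N2.N0=(alive,v1) N2.N1=(alive,v0) N2.N2=(alive,v0) | N0.N0=(alive,v1) N0.N1=(alive,v0) N0.N2=(alive,v0)
Op 8: N0 marks N0=suspect -> (suspect,v2)
Op 9: N1 marks N2=alive -> (alive,v1)
Op 10: N2 marks N1=dead -> (dead,v1)
Op 11: gossip N1<->N2 -> N1.N0=(alive,v1) N1.N1=(alive,v1) N1.N2=(alive,v1) | N2.N0=(alive,v1) N2.N1=(dead,v1) N2.N2=(alive,v1)

Answer: N0=suspect,2 N1=alive,0 N2=alive,0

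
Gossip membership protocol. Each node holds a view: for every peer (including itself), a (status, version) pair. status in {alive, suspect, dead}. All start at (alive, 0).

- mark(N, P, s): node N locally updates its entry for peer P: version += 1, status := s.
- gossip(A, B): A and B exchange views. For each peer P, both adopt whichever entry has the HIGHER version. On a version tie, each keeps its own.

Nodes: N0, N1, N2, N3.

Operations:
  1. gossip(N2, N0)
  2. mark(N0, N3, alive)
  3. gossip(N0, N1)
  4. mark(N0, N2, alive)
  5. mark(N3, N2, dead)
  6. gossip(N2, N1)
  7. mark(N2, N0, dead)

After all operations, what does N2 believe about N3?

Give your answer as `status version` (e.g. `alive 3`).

Answer: alive 1

Derivation:
Op 1: gossip N2<->N0 -> N2.N0=(alive,v0) N2.N1=(alive,v0) N2.N2=(alive,v0) N2.N3=(alive,v0) | N0.N0=(alive,v0) N0.N1=(alive,v0) N0.N2=(alive,v0) N0.N3=(alive,v0)
Op 2: N0 marks N3=alive -> (alive,v1)
Op 3: gossip N0<->N1 -> N0.N0=(alive,v0) N0.N1=(alive,v0) N0.N2=(alive,v0) N0.N3=(alive,v1) | N1.N0=(alive,v0) N1.N1=(alive,v0) N1.N2=(alive,v0) N1.N3=(alive,v1)
Op 4: N0 marks N2=alive -> (alive,v1)
Op 5: N3 marks N2=dead -> (dead,v1)
Op 6: gossip N2<->N1 -> N2.N0=(alive,v0) N2.N1=(alive,v0) N2.N2=(alive,v0) N2.N3=(alive,v1) | N1.N0=(alive,v0) N1.N1=(alive,v0) N1.N2=(alive,v0) N1.N3=(alive,v1)
Op 7: N2 marks N0=dead -> (dead,v1)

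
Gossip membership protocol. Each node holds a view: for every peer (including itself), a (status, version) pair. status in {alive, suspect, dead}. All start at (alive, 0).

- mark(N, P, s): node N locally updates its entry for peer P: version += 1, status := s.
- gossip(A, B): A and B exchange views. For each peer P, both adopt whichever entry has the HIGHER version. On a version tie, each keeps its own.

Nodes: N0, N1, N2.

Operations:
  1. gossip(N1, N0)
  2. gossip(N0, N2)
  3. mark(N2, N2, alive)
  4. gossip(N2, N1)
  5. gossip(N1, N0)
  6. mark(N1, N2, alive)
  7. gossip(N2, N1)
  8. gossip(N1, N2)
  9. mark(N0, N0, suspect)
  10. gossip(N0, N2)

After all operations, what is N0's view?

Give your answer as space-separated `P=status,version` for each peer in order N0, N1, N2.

Op 1: gossip N1<->N0 -> N1.N0=(alive,v0) N1.N1=(alive,v0) N1.N2=(alive,v0) | N0.N0=(alive,v0) N0.N1=(alive,v0) N0.N2=(alive,v0)
Op 2: gossip N0<->N2 -> N0.N0=(alive,v0) N0.N1=(alive,v0) N0.N2=(alive,v0) | N2.N0=(alive,v0) N2.N1=(alive,v0) N2.N2=(alive,v0)
Op 3: N2 marks N2=alive -> (alive,v1)
Op 4: gossip N2<->N1 -> N2.N0=(alive,v0) N2.N1=(alive,v0) N2.N2=(alive,v1) | N1.N0=(alive,v0) N1.N1=(alive,v0) N1.N2=(alive,v1)
Op 5: gossip N1<->N0 -> N1.N0=(alive,v0) N1.N1=(alive,v0) N1.N2=(alive,v1) | N0.N0=(alive,v0) N0.N1=(alive,v0) N0.N2=(alive,v1)
Op 6: N1 marks N2=alive -> (alive,v2)
Op 7: gossip N2<->N1 -> N2.N0=(alive,v0) N2.N1=(alive,v0) N2.N2=(alive,v2) | N1.N0=(alive,v0) N1.N1=(alive,v0) N1.N2=(alive,v2)
Op 8: gossip N1<->N2 -> N1.N0=(alive,v0) N1.N1=(alive,v0) N1.N2=(alive,v2) | N2.N0=(alive,v0) N2.N1=(alive,v0) N2.N2=(alive,v2)
Op 9: N0 marks N0=suspect -> (suspect,v1)
Op 10: gossip N0<->N2 -> N0.N0=(suspect,v1) N0.N1=(alive,v0) N0.N2=(alive,v2) | N2.N0=(suspect,v1) N2.N1=(alive,v0) N2.N2=(alive,v2)

Answer: N0=suspect,1 N1=alive,0 N2=alive,2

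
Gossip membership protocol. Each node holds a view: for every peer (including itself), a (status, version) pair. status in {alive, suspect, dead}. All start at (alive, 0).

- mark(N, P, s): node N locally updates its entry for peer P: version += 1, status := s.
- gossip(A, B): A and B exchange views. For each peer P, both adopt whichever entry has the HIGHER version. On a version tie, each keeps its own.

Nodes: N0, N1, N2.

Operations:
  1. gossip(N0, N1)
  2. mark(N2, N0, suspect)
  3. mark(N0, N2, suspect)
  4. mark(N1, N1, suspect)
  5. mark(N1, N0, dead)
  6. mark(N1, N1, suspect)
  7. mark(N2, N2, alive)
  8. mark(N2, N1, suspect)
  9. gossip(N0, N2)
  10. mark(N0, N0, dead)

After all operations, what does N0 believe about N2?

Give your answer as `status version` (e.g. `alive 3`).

Answer: suspect 1

Derivation:
Op 1: gossip N0<->N1 -> N0.N0=(alive,v0) N0.N1=(alive,v0) N0.N2=(alive,v0) | N1.N0=(alive,v0) N1.N1=(alive,v0) N1.N2=(alive,v0)
Op 2: N2 marks N0=suspect -> (suspect,v1)
Op 3: N0 marks N2=suspect -> (suspect,v1)
Op 4: N1 marks N1=suspect -> (suspect,v1)
Op 5: N1 marks N0=dead -> (dead,v1)
Op 6: N1 marks N1=suspect -> (suspect,v2)
Op 7: N2 marks N2=alive -> (alive,v1)
Op 8: N2 marks N1=suspect -> (suspect,v1)
Op 9: gossip N0<->N2 -> N0.N0=(suspect,v1) N0.N1=(suspect,v1) N0.N2=(suspect,v1) | N2.N0=(suspect,v1) N2.N1=(suspect,v1) N2.N2=(alive,v1)
Op 10: N0 marks N0=dead -> (dead,v2)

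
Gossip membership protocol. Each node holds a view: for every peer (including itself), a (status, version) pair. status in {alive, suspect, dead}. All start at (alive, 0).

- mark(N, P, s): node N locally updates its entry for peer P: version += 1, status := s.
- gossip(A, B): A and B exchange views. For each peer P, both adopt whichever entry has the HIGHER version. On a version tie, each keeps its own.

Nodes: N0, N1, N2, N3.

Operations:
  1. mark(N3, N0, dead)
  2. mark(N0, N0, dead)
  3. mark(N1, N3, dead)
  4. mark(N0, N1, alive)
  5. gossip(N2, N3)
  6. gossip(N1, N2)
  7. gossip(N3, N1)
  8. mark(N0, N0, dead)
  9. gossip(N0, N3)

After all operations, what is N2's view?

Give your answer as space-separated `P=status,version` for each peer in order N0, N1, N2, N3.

Op 1: N3 marks N0=dead -> (dead,v1)
Op 2: N0 marks N0=dead -> (dead,v1)
Op 3: N1 marks N3=dead -> (dead,v1)
Op 4: N0 marks N1=alive -> (alive,v1)
Op 5: gossip N2<->N3 -> N2.N0=(dead,v1) N2.N1=(alive,v0) N2.N2=(alive,v0) N2.N3=(alive,v0) | N3.N0=(dead,v1) N3.N1=(alive,v0) N3.N2=(alive,v0) N3.N3=(alive,v0)
Op 6: gossip N1<->N2 -> N1.N0=(dead,v1) N1.N1=(alive,v0) N1.N2=(alive,v0) N1.N3=(dead,v1) | N2.N0=(dead,v1) N2.N1=(alive,v0) N2.N2=(alive,v0) N2.N3=(dead,v1)
Op 7: gossip N3<->N1 -> N3.N0=(dead,v1) N3.N1=(alive,v0) N3.N2=(alive,v0) N3.N3=(dead,v1) | N1.N0=(dead,v1) N1.N1=(alive,v0) N1.N2=(alive,v0) N1.N3=(dead,v1)
Op 8: N0 marks N0=dead -> (dead,v2)
Op 9: gossip N0<->N3 -> N0.N0=(dead,v2) N0.N1=(alive,v1) N0.N2=(alive,v0) N0.N3=(dead,v1) | N3.N0=(dead,v2) N3.N1=(alive,v1) N3.N2=(alive,v0) N3.N3=(dead,v1)

Answer: N0=dead,1 N1=alive,0 N2=alive,0 N3=dead,1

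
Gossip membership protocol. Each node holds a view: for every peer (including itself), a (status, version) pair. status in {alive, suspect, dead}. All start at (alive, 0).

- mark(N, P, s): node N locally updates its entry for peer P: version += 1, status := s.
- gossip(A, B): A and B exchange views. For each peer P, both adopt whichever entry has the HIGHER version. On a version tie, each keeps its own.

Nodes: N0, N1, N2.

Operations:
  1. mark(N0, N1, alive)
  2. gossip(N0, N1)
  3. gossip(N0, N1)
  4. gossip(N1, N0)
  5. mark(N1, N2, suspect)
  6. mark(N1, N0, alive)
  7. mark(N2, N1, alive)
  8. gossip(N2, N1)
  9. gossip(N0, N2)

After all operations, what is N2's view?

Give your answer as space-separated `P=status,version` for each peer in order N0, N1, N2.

Op 1: N0 marks N1=alive -> (alive,v1)
Op 2: gossip N0<->N1 -> N0.N0=(alive,v0) N0.N1=(alive,v1) N0.N2=(alive,v0) | N1.N0=(alive,v0) N1.N1=(alive,v1) N1.N2=(alive,v0)
Op 3: gossip N0<->N1 -> N0.N0=(alive,v0) N0.N1=(alive,v1) N0.N2=(alive,v0) | N1.N0=(alive,v0) N1.N1=(alive,v1) N1.N2=(alive,v0)
Op 4: gossip N1<->N0 -> N1.N0=(alive,v0) N1.N1=(alive,v1) N1.N2=(alive,v0) | N0.N0=(alive,v0) N0.N1=(alive,v1) N0.N2=(alive,v0)
Op 5: N1 marks N2=suspect -> (suspect,v1)
Op 6: N1 marks N0=alive -> (alive,v1)
Op 7: N2 marks N1=alive -> (alive,v1)
Op 8: gossip N2<->N1 -> N2.N0=(alive,v1) N2.N1=(alive,v1) N2.N2=(suspect,v1) | N1.N0=(alive,v1) N1.N1=(alive,v1) N1.N2=(suspect,v1)
Op 9: gossip N0<->N2 -> N0.N0=(alive,v1) N0.N1=(alive,v1) N0.N2=(suspect,v1) | N2.N0=(alive,v1) N2.N1=(alive,v1) N2.N2=(suspect,v1)

Answer: N0=alive,1 N1=alive,1 N2=suspect,1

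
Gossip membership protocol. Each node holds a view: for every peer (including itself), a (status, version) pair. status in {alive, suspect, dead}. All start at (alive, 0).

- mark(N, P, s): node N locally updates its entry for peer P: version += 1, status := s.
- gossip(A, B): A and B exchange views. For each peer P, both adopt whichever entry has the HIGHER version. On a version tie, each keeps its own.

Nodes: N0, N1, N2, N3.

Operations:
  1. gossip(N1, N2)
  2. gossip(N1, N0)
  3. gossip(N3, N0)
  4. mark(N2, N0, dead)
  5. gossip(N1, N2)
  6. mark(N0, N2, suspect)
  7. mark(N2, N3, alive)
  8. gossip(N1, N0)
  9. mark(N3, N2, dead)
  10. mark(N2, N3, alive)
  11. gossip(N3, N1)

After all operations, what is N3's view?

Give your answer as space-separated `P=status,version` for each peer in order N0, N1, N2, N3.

Op 1: gossip N1<->N2 -> N1.N0=(alive,v0) N1.N1=(alive,v0) N1.N2=(alive,v0) N1.N3=(alive,v0) | N2.N0=(alive,v0) N2.N1=(alive,v0) N2.N2=(alive,v0) N2.N3=(alive,v0)
Op 2: gossip N1<->N0 -> N1.N0=(alive,v0) N1.N1=(alive,v0) N1.N2=(alive,v0) N1.N3=(alive,v0) | N0.N0=(alive,v0) N0.N1=(alive,v0) N0.N2=(alive,v0) N0.N3=(alive,v0)
Op 3: gossip N3<->N0 -> N3.N0=(alive,v0) N3.N1=(alive,v0) N3.N2=(alive,v0) N3.N3=(alive,v0) | N0.N0=(alive,v0) N0.N1=(alive,v0) N0.N2=(alive,v0) N0.N3=(alive,v0)
Op 4: N2 marks N0=dead -> (dead,v1)
Op 5: gossip N1<->N2 -> N1.N0=(dead,v1) N1.N1=(alive,v0) N1.N2=(alive,v0) N1.N3=(alive,v0) | N2.N0=(dead,v1) N2.N1=(alive,v0) N2.N2=(alive,v0) N2.N3=(alive,v0)
Op 6: N0 marks N2=suspect -> (suspect,v1)
Op 7: N2 marks N3=alive -> (alive,v1)
Op 8: gossip N1<->N0 -> N1.N0=(dead,v1) N1.N1=(alive,v0) N1.N2=(suspect,v1) N1.N3=(alive,v0) | N0.N0=(dead,v1) N0.N1=(alive,v0) N0.N2=(suspect,v1) N0.N3=(alive,v0)
Op 9: N3 marks N2=dead -> (dead,v1)
Op 10: N2 marks N3=alive -> (alive,v2)
Op 11: gossip N3<->N1 -> N3.N0=(dead,v1) N3.N1=(alive,v0) N3.N2=(dead,v1) N3.N3=(alive,v0) | N1.N0=(dead,v1) N1.N1=(alive,v0) N1.N2=(suspect,v1) N1.N3=(alive,v0)

Answer: N0=dead,1 N1=alive,0 N2=dead,1 N3=alive,0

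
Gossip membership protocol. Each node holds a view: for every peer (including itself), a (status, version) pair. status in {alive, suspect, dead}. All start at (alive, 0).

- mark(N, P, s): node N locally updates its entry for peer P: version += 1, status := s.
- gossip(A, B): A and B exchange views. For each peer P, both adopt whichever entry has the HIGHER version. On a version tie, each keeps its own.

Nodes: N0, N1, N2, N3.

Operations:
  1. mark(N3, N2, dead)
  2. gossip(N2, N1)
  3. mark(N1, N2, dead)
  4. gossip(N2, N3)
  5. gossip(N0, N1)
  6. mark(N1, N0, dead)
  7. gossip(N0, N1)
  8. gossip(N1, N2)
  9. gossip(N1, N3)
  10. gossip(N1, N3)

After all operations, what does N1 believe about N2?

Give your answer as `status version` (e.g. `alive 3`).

Answer: dead 1

Derivation:
Op 1: N3 marks N2=dead -> (dead,v1)
Op 2: gossip N2<->N1 -> N2.N0=(alive,v0) N2.N1=(alive,v0) N2.N2=(alive,v0) N2.N3=(alive,v0) | N1.N0=(alive,v0) N1.N1=(alive,v0) N1.N2=(alive,v0) N1.N3=(alive,v0)
Op 3: N1 marks N2=dead -> (dead,v1)
Op 4: gossip N2<->N3 -> N2.N0=(alive,v0) N2.N1=(alive,v0) N2.N2=(dead,v1) N2.N3=(alive,v0) | N3.N0=(alive,v0) N3.N1=(alive,v0) N3.N2=(dead,v1) N3.N3=(alive,v0)
Op 5: gossip N0<->N1 -> N0.N0=(alive,v0) N0.N1=(alive,v0) N0.N2=(dead,v1) N0.N3=(alive,v0) | N1.N0=(alive,v0) N1.N1=(alive,v0) N1.N2=(dead,v1) N1.N3=(alive,v0)
Op 6: N1 marks N0=dead -> (dead,v1)
Op 7: gossip N0<->N1 -> N0.N0=(dead,v1) N0.N1=(alive,v0) N0.N2=(dead,v1) N0.N3=(alive,v0) | N1.N0=(dead,v1) N1.N1=(alive,v0) N1.N2=(dead,v1) N1.N3=(alive,v0)
Op 8: gossip N1<->N2 -> N1.N0=(dead,v1) N1.N1=(alive,v0) N1.N2=(dead,v1) N1.N3=(alive,v0) | N2.N0=(dead,v1) N2.N1=(alive,v0) N2.N2=(dead,v1) N2.N3=(alive,v0)
Op 9: gossip N1<->N3 -> N1.N0=(dead,v1) N1.N1=(alive,v0) N1.N2=(dead,v1) N1.N3=(alive,v0) | N3.N0=(dead,v1) N3.N1=(alive,v0) N3.N2=(dead,v1) N3.N3=(alive,v0)
Op 10: gossip N1<->N3 -> N1.N0=(dead,v1) N1.N1=(alive,v0) N1.N2=(dead,v1) N1.N3=(alive,v0) | N3.N0=(dead,v1) N3.N1=(alive,v0) N3.N2=(dead,v1) N3.N3=(alive,v0)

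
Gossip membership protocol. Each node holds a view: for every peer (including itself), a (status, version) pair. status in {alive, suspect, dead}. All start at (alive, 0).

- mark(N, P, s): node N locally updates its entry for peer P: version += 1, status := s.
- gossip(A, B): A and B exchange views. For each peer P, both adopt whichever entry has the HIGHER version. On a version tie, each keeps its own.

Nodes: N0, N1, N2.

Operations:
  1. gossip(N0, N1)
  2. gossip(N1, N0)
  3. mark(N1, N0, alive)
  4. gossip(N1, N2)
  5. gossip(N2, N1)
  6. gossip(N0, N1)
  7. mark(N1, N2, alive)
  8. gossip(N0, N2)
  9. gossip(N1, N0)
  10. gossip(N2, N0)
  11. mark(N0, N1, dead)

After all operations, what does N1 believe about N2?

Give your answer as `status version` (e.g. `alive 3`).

Op 1: gossip N0<->N1 -> N0.N0=(alive,v0) N0.N1=(alive,v0) N0.N2=(alive,v0) | N1.N0=(alive,v0) N1.N1=(alive,v0) N1.N2=(alive,v0)
Op 2: gossip N1<->N0 -> N1.N0=(alive,v0) N1.N1=(alive,v0) N1.N2=(alive,v0) | N0.N0=(alive,v0) N0.N1=(alive,v0) N0.N2=(alive,v0)
Op 3: N1 marks N0=alive -> (alive,v1)
Op 4: gossip N1<->N2 -> N1.N0=(alive,v1) N1.N1=(alive,v0) N1.N2=(alive,v0) | N2.N0=(alive,v1) N2.N1=(alive,v0) N2.N2=(alive,v0)
Op 5: gossip N2<->N1 -> N2.N0=(alive,v1) N2.N1=(alive,v0) N2.N2=(alive,v0) | N1.N0=(alive,v1) N1.N1=(alive,v0) N1.N2=(alive,v0)
Op 6: gossip N0<->N1 -> N0.N0=(alive,v1) N0.N1=(alive,v0) N0.N2=(alive,v0) | N1.N0=(alive,v1) N1.N1=(alive,v0) N1.N2=(alive,v0)
Op 7: N1 marks N2=alive -> (alive,v1)
Op 8: gossip N0<->N2 -> N0.N0=(alive,v1) N0.N1=(alive,v0) N0.N2=(alive,v0) | N2.N0=(alive,v1) N2.N1=(alive,v0) N2.N2=(alive,v0)
Op 9: gossip N1<->N0 -> N1.N0=(alive,v1) N1.N1=(alive,v0) N1.N2=(alive,v1) | N0.N0=(alive,v1) N0.N1=(alive,v0) N0.N2=(alive,v1)
Op 10: gossip N2<->N0 -> N2.N0=(alive,v1) N2.N1=(alive,v0) N2.N2=(alive,v1) | N0.N0=(alive,v1) N0.N1=(alive,v0) N0.N2=(alive,v1)
Op 11: N0 marks N1=dead -> (dead,v1)

Answer: alive 1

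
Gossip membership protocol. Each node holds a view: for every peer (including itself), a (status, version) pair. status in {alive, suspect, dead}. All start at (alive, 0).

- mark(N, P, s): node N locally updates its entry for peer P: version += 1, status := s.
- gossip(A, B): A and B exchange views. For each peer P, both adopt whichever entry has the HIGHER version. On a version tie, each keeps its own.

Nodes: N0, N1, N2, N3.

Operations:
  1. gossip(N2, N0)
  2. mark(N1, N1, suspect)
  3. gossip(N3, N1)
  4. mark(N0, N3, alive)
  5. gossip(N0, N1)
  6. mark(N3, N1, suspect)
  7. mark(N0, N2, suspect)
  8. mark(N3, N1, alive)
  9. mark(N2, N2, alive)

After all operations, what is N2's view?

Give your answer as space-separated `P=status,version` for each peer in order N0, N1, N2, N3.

Answer: N0=alive,0 N1=alive,0 N2=alive,1 N3=alive,0

Derivation:
Op 1: gossip N2<->N0 -> N2.N0=(alive,v0) N2.N1=(alive,v0) N2.N2=(alive,v0) N2.N3=(alive,v0) | N0.N0=(alive,v0) N0.N1=(alive,v0) N0.N2=(alive,v0) N0.N3=(alive,v0)
Op 2: N1 marks N1=suspect -> (suspect,v1)
Op 3: gossip N3<->N1 -> N3.N0=(alive,v0) N3.N1=(suspect,v1) N3.N2=(alive,v0) N3.N3=(alive,v0) | N1.N0=(alive,v0) N1.N1=(suspect,v1) N1.N2=(alive,v0) N1.N3=(alive,v0)
Op 4: N0 marks N3=alive -> (alive,v1)
Op 5: gossip N0<->N1 -> N0.N0=(alive,v0) N0.N1=(suspect,v1) N0.N2=(alive,v0) N0.N3=(alive,v1) | N1.N0=(alive,v0) N1.N1=(suspect,v1) N1.N2=(alive,v0) N1.N3=(alive,v1)
Op 6: N3 marks N1=suspect -> (suspect,v2)
Op 7: N0 marks N2=suspect -> (suspect,v1)
Op 8: N3 marks N1=alive -> (alive,v3)
Op 9: N2 marks N2=alive -> (alive,v1)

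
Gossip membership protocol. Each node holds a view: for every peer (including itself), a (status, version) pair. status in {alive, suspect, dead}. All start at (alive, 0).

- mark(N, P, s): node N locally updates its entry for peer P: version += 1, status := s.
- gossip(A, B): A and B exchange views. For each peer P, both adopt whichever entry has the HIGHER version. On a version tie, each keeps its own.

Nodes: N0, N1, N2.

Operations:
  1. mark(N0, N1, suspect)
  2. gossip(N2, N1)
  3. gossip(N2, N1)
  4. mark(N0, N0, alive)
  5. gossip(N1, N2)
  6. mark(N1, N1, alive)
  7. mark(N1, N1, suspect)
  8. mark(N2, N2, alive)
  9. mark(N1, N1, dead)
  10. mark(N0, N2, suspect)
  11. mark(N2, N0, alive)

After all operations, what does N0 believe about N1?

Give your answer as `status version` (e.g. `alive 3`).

Op 1: N0 marks N1=suspect -> (suspect,v1)
Op 2: gossip N2<->N1 -> N2.N0=(alive,v0) N2.N1=(alive,v0) N2.N2=(alive,v0) | N1.N0=(alive,v0) N1.N1=(alive,v0) N1.N2=(alive,v0)
Op 3: gossip N2<->N1 -> N2.N0=(alive,v0) N2.N1=(alive,v0) N2.N2=(alive,v0) | N1.N0=(alive,v0) N1.N1=(alive,v0) N1.N2=(alive,v0)
Op 4: N0 marks N0=alive -> (alive,v1)
Op 5: gossip N1<->N2 -> N1.N0=(alive,v0) N1.N1=(alive,v0) N1.N2=(alive,v0) | N2.N0=(alive,v0) N2.N1=(alive,v0) N2.N2=(alive,v0)
Op 6: N1 marks N1=alive -> (alive,v1)
Op 7: N1 marks N1=suspect -> (suspect,v2)
Op 8: N2 marks N2=alive -> (alive,v1)
Op 9: N1 marks N1=dead -> (dead,v3)
Op 10: N0 marks N2=suspect -> (suspect,v1)
Op 11: N2 marks N0=alive -> (alive,v1)

Answer: suspect 1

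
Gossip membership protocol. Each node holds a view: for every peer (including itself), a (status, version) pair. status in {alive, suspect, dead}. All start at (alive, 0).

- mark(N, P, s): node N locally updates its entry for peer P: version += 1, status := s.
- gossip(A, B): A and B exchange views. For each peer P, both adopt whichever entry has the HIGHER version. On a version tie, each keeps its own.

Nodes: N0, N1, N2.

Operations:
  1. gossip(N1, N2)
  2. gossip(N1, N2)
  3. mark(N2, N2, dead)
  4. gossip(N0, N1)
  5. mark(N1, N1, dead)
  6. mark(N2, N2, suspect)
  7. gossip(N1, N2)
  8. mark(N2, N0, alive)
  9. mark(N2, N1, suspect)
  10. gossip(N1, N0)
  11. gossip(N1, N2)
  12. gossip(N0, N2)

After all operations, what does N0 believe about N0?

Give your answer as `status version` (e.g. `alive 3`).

Op 1: gossip N1<->N2 -> N1.N0=(alive,v0) N1.N1=(alive,v0) N1.N2=(alive,v0) | N2.N0=(alive,v0) N2.N1=(alive,v0) N2.N2=(alive,v0)
Op 2: gossip N1<->N2 -> N1.N0=(alive,v0) N1.N1=(alive,v0) N1.N2=(alive,v0) | N2.N0=(alive,v0) N2.N1=(alive,v0) N2.N2=(alive,v0)
Op 3: N2 marks N2=dead -> (dead,v1)
Op 4: gossip N0<->N1 -> N0.N0=(alive,v0) N0.N1=(alive,v0) N0.N2=(alive,v0) | N1.N0=(alive,v0) N1.N1=(alive,v0) N1.N2=(alive,v0)
Op 5: N1 marks N1=dead -> (dead,v1)
Op 6: N2 marks N2=suspect -> (suspect,v2)
Op 7: gossip N1<->N2 -> N1.N0=(alive,v0) N1.N1=(dead,v1) N1.N2=(suspect,v2) | N2.N0=(alive,v0) N2.N1=(dead,v1) N2.N2=(suspect,v2)
Op 8: N2 marks N0=alive -> (alive,v1)
Op 9: N2 marks N1=suspect -> (suspect,v2)
Op 10: gossip N1<->N0 -> N1.N0=(alive,v0) N1.N1=(dead,v1) N1.N2=(suspect,v2) | N0.N0=(alive,v0) N0.N1=(dead,v1) N0.N2=(suspect,v2)
Op 11: gossip N1<->N2 -> N1.N0=(alive,v1) N1.N1=(suspect,v2) N1.N2=(suspect,v2) | N2.N0=(alive,v1) N2.N1=(suspect,v2) N2.N2=(suspect,v2)
Op 12: gossip N0<->N2 -> N0.N0=(alive,v1) N0.N1=(suspect,v2) N0.N2=(suspect,v2) | N2.N0=(alive,v1) N2.N1=(suspect,v2) N2.N2=(suspect,v2)

Answer: alive 1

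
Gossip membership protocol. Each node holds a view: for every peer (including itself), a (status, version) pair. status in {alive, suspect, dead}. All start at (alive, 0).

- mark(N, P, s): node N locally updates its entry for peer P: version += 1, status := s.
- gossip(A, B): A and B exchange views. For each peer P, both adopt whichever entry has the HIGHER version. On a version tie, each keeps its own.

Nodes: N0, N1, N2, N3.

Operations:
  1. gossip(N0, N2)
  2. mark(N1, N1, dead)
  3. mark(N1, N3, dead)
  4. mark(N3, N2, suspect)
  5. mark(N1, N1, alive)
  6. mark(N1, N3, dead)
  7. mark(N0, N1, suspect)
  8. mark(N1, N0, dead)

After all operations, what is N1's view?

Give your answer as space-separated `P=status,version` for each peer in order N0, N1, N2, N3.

Answer: N0=dead,1 N1=alive,2 N2=alive,0 N3=dead,2

Derivation:
Op 1: gossip N0<->N2 -> N0.N0=(alive,v0) N0.N1=(alive,v0) N0.N2=(alive,v0) N0.N3=(alive,v0) | N2.N0=(alive,v0) N2.N1=(alive,v0) N2.N2=(alive,v0) N2.N3=(alive,v0)
Op 2: N1 marks N1=dead -> (dead,v1)
Op 3: N1 marks N3=dead -> (dead,v1)
Op 4: N3 marks N2=suspect -> (suspect,v1)
Op 5: N1 marks N1=alive -> (alive,v2)
Op 6: N1 marks N3=dead -> (dead,v2)
Op 7: N0 marks N1=suspect -> (suspect,v1)
Op 8: N1 marks N0=dead -> (dead,v1)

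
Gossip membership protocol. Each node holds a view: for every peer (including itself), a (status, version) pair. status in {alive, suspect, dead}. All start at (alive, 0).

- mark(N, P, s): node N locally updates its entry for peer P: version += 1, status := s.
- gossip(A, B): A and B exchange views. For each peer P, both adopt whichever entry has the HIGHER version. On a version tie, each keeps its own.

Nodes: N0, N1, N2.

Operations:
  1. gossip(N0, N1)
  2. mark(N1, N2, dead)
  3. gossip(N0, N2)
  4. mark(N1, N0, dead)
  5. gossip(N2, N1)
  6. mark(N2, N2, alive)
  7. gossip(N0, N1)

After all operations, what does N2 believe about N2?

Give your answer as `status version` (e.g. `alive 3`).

Answer: alive 2

Derivation:
Op 1: gossip N0<->N1 -> N0.N0=(alive,v0) N0.N1=(alive,v0) N0.N2=(alive,v0) | N1.N0=(alive,v0) N1.N1=(alive,v0) N1.N2=(alive,v0)
Op 2: N1 marks N2=dead -> (dead,v1)
Op 3: gossip N0<->N2 -> N0.N0=(alive,v0) N0.N1=(alive,v0) N0.N2=(alive,v0) | N2.N0=(alive,v0) N2.N1=(alive,v0) N2.N2=(alive,v0)
Op 4: N1 marks N0=dead -> (dead,v1)
Op 5: gossip N2<->N1 -> N2.N0=(dead,v1) N2.N1=(alive,v0) N2.N2=(dead,v1) | N1.N0=(dead,v1) N1.N1=(alive,v0) N1.N2=(dead,v1)
Op 6: N2 marks N2=alive -> (alive,v2)
Op 7: gossip N0<->N1 -> N0.N0=(dead,v1) N0.N1=(alive,v0) N0.N2=(dead,v1) | N1.N0=(dead,v1) N1.N1=(alive,v0) N1.N2=(dead,v1)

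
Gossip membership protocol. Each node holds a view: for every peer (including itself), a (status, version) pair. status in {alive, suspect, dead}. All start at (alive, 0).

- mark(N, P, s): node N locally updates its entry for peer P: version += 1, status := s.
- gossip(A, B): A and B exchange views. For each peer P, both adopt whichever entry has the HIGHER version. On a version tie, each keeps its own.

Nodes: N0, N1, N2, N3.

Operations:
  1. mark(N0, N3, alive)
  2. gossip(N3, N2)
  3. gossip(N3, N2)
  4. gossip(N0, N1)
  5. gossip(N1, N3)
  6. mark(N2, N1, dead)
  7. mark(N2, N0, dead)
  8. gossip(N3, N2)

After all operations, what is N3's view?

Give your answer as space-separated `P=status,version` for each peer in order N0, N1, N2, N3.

Answer: N0=dead,1 N1=dead,1 N2=alive,0 N3=alive,1

Derivation:
Op 1: N0 marks N3=alive -> (alive,v1)
Op 2: gossip N3<->N2 -> N3.N0=(alive,v0) N3.N1=(alive,v0) N3.N2=(alive,v0) N3.N3=(alive,v0) | N2.N0=(alive,v0) N2.N1=(alive,v0) N2.N2=(alive,v0) N2.N3=(alive,v0)
Op 3: gossip N3<->N2 -> N3.N0=(alive,v0) N3.N1=(alive,v0) N3.N2=(alive,v0) N3.N3=(alive,v0) | N2.N0=(alive,v0) N2.N1=(alive,v0) N2.N2=(alive,v0) N2.N3=(alive,v0)
Op 4: gossip N0<->N1 -> N0.N0=(alive,v0) N0.N1=(alive,v0) N0.N2=(alive,v0) N0.N3=(alive,v1) | N1.N0=(alive,v0) N1.N1=(alive,v0) N1.N2=(alive,v0) N1.N3=(alive,v1)
Op 5: gossip N1<->N3 -> N1.N0=(alive,v0) N1.N1=(alive,v0) N1.N2=(alive,v0) N1.N3=(alive,v1) | N3.N0=(alive,v0) N3.N1=(alive,v0) N3.N2=(alive,v0) N3.N3=(alive,v1)
Op 6: N2 marks N1=dead -> (dead,v1)
Op 7: N2 marks N0=dead -> (dead,v1)
Op 8: gossip N3<->N2 -> N3.N0=(dead,v1) N3.N1=(dead,v1) N3.N2=(alive,v0) N3.N3=(alive,v1) | N2.N0=(dead,v1) N2.N1=(dead,v1) N2.N2=(alive,v0) N2.N3=(alive,v1)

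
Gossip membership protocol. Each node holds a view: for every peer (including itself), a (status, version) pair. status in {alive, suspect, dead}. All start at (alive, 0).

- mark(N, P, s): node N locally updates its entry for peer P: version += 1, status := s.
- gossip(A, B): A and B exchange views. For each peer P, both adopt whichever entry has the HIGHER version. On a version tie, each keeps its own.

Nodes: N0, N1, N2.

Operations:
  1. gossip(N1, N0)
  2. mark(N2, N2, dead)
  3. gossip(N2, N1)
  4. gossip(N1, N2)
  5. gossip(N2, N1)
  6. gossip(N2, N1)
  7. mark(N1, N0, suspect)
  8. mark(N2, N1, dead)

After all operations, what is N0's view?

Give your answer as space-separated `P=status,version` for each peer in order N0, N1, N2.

Answer: N0=alive,0 N1=alive,0 N2=alive,0

Derivation:
Op 1: gossip N1<->N0 -> N1.N0=(alive,v0) N1.N1=(alive,v0) N1.N2=(alive,v0) | N0.N0=(alive,v0) N0.N1=(alive,v0) N0.N2=(alive,v0)
Op 2: N2 marks N2=dead -> (dead,v1)
Op 3: gossip N2<->N1 -> N2.N0=(alive,v0) N2.N1=(alive,v0) N2.N2=(dead,v1) | N1.N0=(alive,v0) N1.N1=(alive,v0) N1.N2=(dead,v1)
Op 4: gossip N1<->N2 -> N1.N0=(alive,v0) N1.N1=(alive,v0) N1.N2=(dead,v1) | N2.N0=(alive,v0) N2.N1=(alive,v0) N2.N2=(dead,v1)
Op 5: gossip N2<->N1 -> N2.N0=(alive,v0) N2.N1=(alive,v0) N2.N2=(dead,v1) | N1.N0=(alive,v0) N1.N1=(alive,v0) N1.N2=(dead,v1)
Op 6: gossip N2<->N1 -> N2.N0=(alive,v0) N2.N1=(alive,v0) N2.N2=(dead,v1) | N1.N0=(alive,v0) N1.N1=(alive,v0) N1.N2=(dead,v1)
Op 7: N1 marks N0=suspect -> (suspect,v1)
Op 8: N2 marks N1=dead -> (dead,v1)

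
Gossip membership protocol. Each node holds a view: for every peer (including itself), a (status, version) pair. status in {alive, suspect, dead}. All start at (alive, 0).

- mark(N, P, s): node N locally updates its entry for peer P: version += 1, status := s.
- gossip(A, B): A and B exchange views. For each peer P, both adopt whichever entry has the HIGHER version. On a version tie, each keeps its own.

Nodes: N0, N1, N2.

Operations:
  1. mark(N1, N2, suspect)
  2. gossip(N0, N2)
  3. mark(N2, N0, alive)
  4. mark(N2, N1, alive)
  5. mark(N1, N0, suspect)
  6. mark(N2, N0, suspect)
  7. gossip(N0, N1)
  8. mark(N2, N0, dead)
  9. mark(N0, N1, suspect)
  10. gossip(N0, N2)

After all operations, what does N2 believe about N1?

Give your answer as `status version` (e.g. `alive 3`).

Answer: alive 1

Derivation:
Op 1: N1 marks N2=suspect -> (suspect,v1)
Op 2: gossip N0<->N2 -> N0.N0=(alive,v0) N0.N1=(alive,v0) N0.N2=(alive,v0) | N2.N0=(alive,v0) N2.N1=(alive,v0) N2.N2=(alive,v0)
Op 3: N2 marks N0=alive -> (alive,v1)
Op 4: N2 marks N1=alive -> (alive,v1)
Op 5: N1 marks N0=suspect -> (suspect,v1)
Op 6: N2 marks N0=suspect -> (suspect,v2)
Op 7: gossip N0<->N1 -> N0.N0=(suspect,v1) N0.N1=(alive,v0) N0.N2=(suspect,v1) | N1.N0=(suspect,v1) N1.N1=(alive,v0) N1.N2=(suspect,v1)
Op 8: N2 marks N0=dead -> (dead,v3)
Op 9: N0 marks N1=suspect -> (suspect,v1)
Op 10: gossip N0<->N2 -> N0.N0=(dead,v3) N0.N1=(suspect,v1) N0.N2=(suspect,v1) | N2.N0=(dead,v3) N2.N1=(alive,v1) N2.N2=(suspect,v1)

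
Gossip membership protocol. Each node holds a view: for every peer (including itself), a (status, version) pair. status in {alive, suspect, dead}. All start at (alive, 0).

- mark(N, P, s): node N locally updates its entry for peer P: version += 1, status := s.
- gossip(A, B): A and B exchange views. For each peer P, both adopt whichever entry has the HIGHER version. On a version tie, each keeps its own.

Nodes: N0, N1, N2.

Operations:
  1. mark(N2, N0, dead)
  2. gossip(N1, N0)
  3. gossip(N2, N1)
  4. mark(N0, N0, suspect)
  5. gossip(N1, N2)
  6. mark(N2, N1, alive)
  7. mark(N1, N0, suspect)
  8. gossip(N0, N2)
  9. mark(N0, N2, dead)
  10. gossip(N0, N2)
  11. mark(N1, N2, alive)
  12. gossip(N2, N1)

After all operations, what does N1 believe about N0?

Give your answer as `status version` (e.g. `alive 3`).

Op 1: N2 marks N0=dead -> (dead,v1)
Op 2: gossip N1<->N0 -> N1.N0=(alive,v0) N1.N1=(alive,v0) N1.N2=(alive,v0) | N0.N0=(alive,v0) N0.N1=(alive,v0) N0.N2=(alive,v0)
Op 3: gossip N2<->N1 -> N2.N0=(dead,v1) N2.N1=(alive,v0) N2.N2=(alive,v0) | N1.N0=(dead,v1) N1.N1=(alive,v0) N1.N2=(alive,v0)
Op 4: N0 marks N0=suspect -> (suspect,v1)
Op 5: gossip N1<->N2 -> N1.N0=(dead,v1) N1.N1=(alive,v0) N1.N2=(alive,v0) | N2.N0=(dead,v1) N2.N1=(alive,v0) N2.N2=(alive,v0)
Op 6: N2 marks N1=alive -> (alive,v1)
Op 7: N1 marks N0=suspect -> (suspect,v2)
Op 8: gossip N0<->N2 -> N0.N0=(suspect,v1) N0.N1=(alive,v1) N0.N2=(alive,v0) | N2.N0=(dead,v1) N2.N1=(alive,v1) N2.N2=(alive,v0)
Op 9: N0 marks N2=dead -> (dead,v1)
Op 10: gossip N0<->N2 -> N0.N0=(suspect,v1) N0.N1=(alive,v1) N0.N2=(dead,v1) | N2.N0=(dead,v1) N2.N1=(alive,v1) N2.N2=(dead,v1)
Op 11: N1 marks N2=alive -> (alive,v1)
Op 12: gossip N2<->N1 -> N2.N0=(suspect,v2) N2.N1=(alive,v1) N2.N2=(dead,v1) | N1.N0=(suspect,v2) N1.N1=(alive,v1) N1.N2=(alive,v1)

Answer: suspect 2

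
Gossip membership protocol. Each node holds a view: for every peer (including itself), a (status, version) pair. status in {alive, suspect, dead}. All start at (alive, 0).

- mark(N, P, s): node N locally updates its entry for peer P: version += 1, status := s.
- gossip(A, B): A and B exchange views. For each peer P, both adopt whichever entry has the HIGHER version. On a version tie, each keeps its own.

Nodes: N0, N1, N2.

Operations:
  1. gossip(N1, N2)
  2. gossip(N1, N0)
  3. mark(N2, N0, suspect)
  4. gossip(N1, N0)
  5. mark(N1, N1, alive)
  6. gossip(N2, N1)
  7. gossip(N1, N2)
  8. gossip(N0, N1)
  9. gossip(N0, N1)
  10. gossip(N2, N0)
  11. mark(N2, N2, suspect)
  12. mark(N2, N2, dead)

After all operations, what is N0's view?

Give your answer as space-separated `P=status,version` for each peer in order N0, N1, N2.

Answer: N0=suspect,1 N1=alive,1 N2=alive,0

Derivation:
Op 1: gossip N1<->N2 -> N1.N0=(alive,v0) N1.N1=(alive,v0) N1.N2=(alive,v0) | N2.N0=(alive,v0) N2.N1=(alive,v0) N2.N2=(alive,v0)
Op 2: gossip N1<->N0 -> N1.N0=(alive,v0) N1.N1=(alive,v0) N1.N2=(alive,v0) | N0.N0=(alive,v0) N0.N1=(alive,v0) N0.N2=(alive,v0)
Op 3: N2 marks N0=suspect -> (suspect,v1)
Op 4: gossip N1<->N0 -> N1.N0=(alive,v0) N1.N1=(alive,v0) N1.N2=(alive,v0) | N0.N0=(alive,v0) N0.N1=(alive,v0) N0.N2=(alive,v0)
Op 5: N1 marks N1=alive -> (alive,v1)
Op 6: gossip N2<->N1 -> N2.N0=(suspect,v1) N2.N1=(alive,v1) N2.N2=(alive,v0) | N1.N0=(suspect,v1) N1.N1=(alive,v1) N1.N2=(alive,v0)
Op 7: gossip N1<->N2 -> N1.N0=(suspect,v1) N1.N1=(alive,v1) N1.N2=(alive,v0) | N2.N0=(suspect,v1) N2.N1=(alive,v1) N2.N2=(alive,v0)
Op 8: gossip N0<->N1 -> N0.N0=(suspect,v1) N0.N1=(alive,v1) N0.N2=(alive,v0) | N1.N0=(suspect,v1) N1.N1=(alive,v1) N1.N2=(alive,v0)
Op 9: gossip N0<->N1 -> N0.N0=(suspect,v1) N0.N1=(alive,v1) N0.N2=(alive,v0) | N1.N0=(suspect,v1) N1.N1=(alive,v1) N1.N2=(alive,v0)
Op 10: gossip N2<->N0 -> N2.N0=(suspect,v1) N2.N1=(alive,v1) N2.N2=(alive,v0) | N0.N0=(suspect,v1) N0.N1=(alive,v1) N0.N2=(alive,v0)
Op 11: N2 marks N2=suspect -> (suspect,v1)
Op 12: N2 marks N2=dead -> (dead,v2)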